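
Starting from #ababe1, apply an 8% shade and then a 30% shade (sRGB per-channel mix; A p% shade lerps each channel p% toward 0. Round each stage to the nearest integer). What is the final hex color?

#ababe1 is rgb(171, 171, 225).
Lerp each channel 8% toward 0:
  R: 171 − 13.68 = 157.32 → 157
  G: 171 + 0.08×(0−171) = 171 − 13.68 = 157.32 → 157
  B: 225 + 0.08×(0−225) = 225 − 18 = 207 → 207
After the shade: rgb(157, 157, 207) = #9d9dcf.
Per channel, c → c + 0.3(0 − c):
  R: 157 − 47.1 = 109.9 → 110
  G: 157 − 47.1 = 109.9 → 110
  B: 207 − 62.1 = 144.9 → 145
rgb(110, 110, 145) = #6e6e91.

#6e6e91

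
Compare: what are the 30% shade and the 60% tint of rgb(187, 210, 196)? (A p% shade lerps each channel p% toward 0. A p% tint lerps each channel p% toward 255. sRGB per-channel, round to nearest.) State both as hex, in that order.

#839389, #E4EDE7

30% shade:
  R: 187 − 56.1 = 130.9 → 131
  G: 210 + 0.3×(0−210) = 210 − 63 = 147 → 147
  B: 196 − 58.8 = 137.2 → 137
  → #839389
60% tint:
  R: 187 + 0.6×(255−187) = 187 + 40.8 = 227.8 → 228
  G: 210 + 27 = 237 → 237
  B: 196 + 35.4 = 231.4 → 231
  → #E4EDE7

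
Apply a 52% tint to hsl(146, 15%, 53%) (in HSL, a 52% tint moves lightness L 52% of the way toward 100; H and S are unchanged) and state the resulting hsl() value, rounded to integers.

L moves 52% from 53 toward 100: 53 + 24.44 = 77.44 → 77.
H and S are unchanged.

hsl(146, 15%, 77%)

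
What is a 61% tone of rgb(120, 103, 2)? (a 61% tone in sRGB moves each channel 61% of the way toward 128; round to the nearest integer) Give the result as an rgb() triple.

Lerp each channel 61% toward 128:
  R: 120 + 0.61×(128−120) = 120 + 4.88 = 124.88 → 125
  G: 103 + 0.61×(128−103) = 103 + 15.25 = 118.25 → 118
  B: 2 + 0.61×(128−2) = 2 + 76.86 = 78.86 → 79

rgb(125, 118, 79)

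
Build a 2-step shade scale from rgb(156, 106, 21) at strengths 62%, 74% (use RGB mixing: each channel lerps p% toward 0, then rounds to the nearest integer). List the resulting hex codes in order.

62%: (156 − 96.72 = 59.28→59, 106 − 65.72 = 40.28→40, 21 − 13.02 = 7.98→8) → #3b2808
74%: (156 − 115.44 = 40.56→41, 106 − 78.44 = 27.56→28, 21 − 15.54 = 5.46→5) → #291c05

#3b2808, #291c05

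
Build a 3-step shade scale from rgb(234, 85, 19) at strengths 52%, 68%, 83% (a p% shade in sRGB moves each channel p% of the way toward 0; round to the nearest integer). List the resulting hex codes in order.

#702909, #4B1B06, #280E03

52%: (234 − 121.68 = 112.32→112, 85 − 44.2 = 40.8→41, 19 − 9.88 = 9.12→9) → #702909
68%: (234 − 159.12 = 74.88→75, 85 − 57.8 = 27.2→27, 19 − 12.92 = 6.08→6) → #4B1B06
83%: (234 − 194.22 = 39.78→40, 85 − 70.55 = 14.45→14, 19 − 15.77 = 3.23→3) → #280E03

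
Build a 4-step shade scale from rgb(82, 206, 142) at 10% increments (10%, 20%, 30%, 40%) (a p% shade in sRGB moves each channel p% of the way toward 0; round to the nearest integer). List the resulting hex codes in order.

#4ab980, #42a572, #399063, #317c55

10%: (82 − 8.2 = 73.8→74, 206 − 20.6 = 185.4→185, 142 − 14.2 = 127.8→128) → #4ab980
20%: (82 − 16.4 = 65.6→66, 206 − 41.2 = 164.8→165, 142 − 28.4 = 113.6→114) → #42a572
30%: (82 − 24.6 = 57.4→57, 206 − 61.8 = 144.2→144, 142 − 42.6 = 99.4→99) → #399063
40%: (82 − 32.8 = 49.2→49, 206 − 82.4 = 123.6→124, 142 − 56.8 = 85.2→85) → #317c55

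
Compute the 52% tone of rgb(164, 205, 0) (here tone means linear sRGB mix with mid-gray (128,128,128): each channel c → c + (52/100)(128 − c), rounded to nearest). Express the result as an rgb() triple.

rgb(145, 165, 67)

Lerp each channel 52% toward 128:
  R: 164 + 0.52×(128−164) = 164 − 18.72 = 145.28 → 145
  G: 205 + 0.52×(128−205) = 205 − 40.04 = 164.96 → 165
  B: 0 + 66.56 = 66.56 → 67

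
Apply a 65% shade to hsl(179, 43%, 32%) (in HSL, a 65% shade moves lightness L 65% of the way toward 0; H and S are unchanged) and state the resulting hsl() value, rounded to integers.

L moves 65% from 32 toward 0: 32 − 20.8 = 11.2 → 11.
H and S are unchanged.

hsl(179, 43%, 11%)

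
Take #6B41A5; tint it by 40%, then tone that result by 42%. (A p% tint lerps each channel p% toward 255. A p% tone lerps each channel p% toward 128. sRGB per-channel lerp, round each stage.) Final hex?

#9688AA

#6B41A5 is rgb(107, 65, 165).
Per channel, c → c + 0.4(255 − c):
  R: 107 + 59.2 = 166.2 → 166
  G: 65 + 0.4×(255−65) = 65 + 76 = 141 → 141
  B: 165 + 36 = 201 → 201
After the tint: rgb(166, 141, 201) = #A68DC9.
A 42% tone moves each channel 42% toward 128:
  R: 166 + 0.42×(128−166) = 166 − 15.96 = 150.04 → 150
  G: 141 + 0.42×(128−141) = 141 − 5.46 = 135.54 → 136
  B: 201 + 0.42×(128−201) = 201 − 30.66 = 170.34 → 170
rgb(150, 136, 170) = #9688AA.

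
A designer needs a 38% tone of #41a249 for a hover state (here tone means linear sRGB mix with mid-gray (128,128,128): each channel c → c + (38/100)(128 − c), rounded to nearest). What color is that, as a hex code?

#41a249 is rgb(65, 162, 73).
Per channel, c → c + 0.38(128 − c):
  R: 65 + 23.94 = 88.94 → 89
  G: 162 − 12.92 = 149.08 → 149
  B: 73 + 0.38×(128−73) = 73 + 20.9 = 93.9 → 94
rgb(89, 149, 94) = #59955e.

#59955e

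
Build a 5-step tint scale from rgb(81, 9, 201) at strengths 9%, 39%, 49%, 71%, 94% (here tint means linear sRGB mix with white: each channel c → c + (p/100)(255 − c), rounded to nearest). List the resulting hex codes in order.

9%: (81 + 15.66 = 96.66→97, 9 + 22.14 = 31.14→31, 201 + 4.86 = 205.86→206) → #611FCE
39%: (81 + 67.86 = 148.86→149, 9 + 95.94 = 104.94→105, 201 + 21.06 = 222.06→222) → #9569DE
49%: (81 + 85.26 = 166.26→166, 9 + 120.54 = 129.54→130, 201 + 26.46 = 227.46→227) → #A682E3
71%: (81 + 123.54 = 204.54→205, 9 + 174.66 = 183.66→184, 201 + 38.34 = 239.34→239) → #CDB8EF
94%: (81 + 163.56 = 244.56→245, 9 + 231.24 = 240.24→240, 201 + 50.76 = 251.76→252) → #F5F0FC

#611FCE, #9569DE, #A682E3, #CDB8EF, #F5F0FC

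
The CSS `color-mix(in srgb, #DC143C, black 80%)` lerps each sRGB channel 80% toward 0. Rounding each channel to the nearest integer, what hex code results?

#2C040C

#DC143C is rgb(220, 20, 60).
Lerp each channel 80% toward 0:
  R: 220 + 0.8×(0−220) = 220 − 176 = 44 → 44
  G: 20 + 0.8×(0−20) = 20 − 16 = 4 → 4
  B: 60 − 48 = 12 → 12
rgb(44, 4, 12) = #2C040C.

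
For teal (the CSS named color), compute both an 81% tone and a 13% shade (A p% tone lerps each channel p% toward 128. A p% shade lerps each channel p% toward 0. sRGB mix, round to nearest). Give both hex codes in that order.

#688080, #006f6f

CSS teal is rgb(0, 128, 128).
81% tone:
  R: 0 + 0.81×(128−0) = 0 + 103.68 = 103.68 → 104
  G: 128 + 0.81×(128−128) = 128 + 0 = 128 → 128
  B: 128 + 0.81×(128−128) = 128 + 0 = 128 → 128
  → #688080
13% shade:
  R: 0 + 0.13×(0−0) = 0 + 0 = 0 → 0
  G: 128 − 16.64 = 111.36 → 111
  B: 128 − 16.64 = 111.36 → 111
  → #006f6f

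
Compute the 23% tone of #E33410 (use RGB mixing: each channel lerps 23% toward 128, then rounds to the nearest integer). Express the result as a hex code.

#E33410 is rgb(227, 52, 16).
A 23% tone moves each channel 23% toward 128:
  R: 227 + 0.23×(128−227) = 227 − 22.77 = 204.23 → 204
  G: 52 + 17.48 = 69.48 → 69
  B: 16 + 0.23×(128−16) = 16 + 25.76 = 41.76 → 42
rgb(204, 69, 42) = #CC452A.

#CC452A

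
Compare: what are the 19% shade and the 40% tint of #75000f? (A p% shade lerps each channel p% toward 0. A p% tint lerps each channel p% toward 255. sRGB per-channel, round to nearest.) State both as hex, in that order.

#75000f is rgb(117, 0, 15).
19% shade:
  R: 117 + 0.19×(0−117) = 117 − 22.23 = 94.77 → 95
  G: 0 + 0.19×(0−0) = 0 + 0 = 0 → 0
  B: 15 − 2.85 = 12.15 → 12
  → #5f000c
40% tint:
  R: 117 + 55.2 = 172.2 → 172
  G: 0 + 0.4×(255−0) = 0 + 102 = 102 → 102
  B: 15 + 0.4×(255−15) = 15 + 96 = 111 → 111
  → #ac666f

#5f000c, #ac666f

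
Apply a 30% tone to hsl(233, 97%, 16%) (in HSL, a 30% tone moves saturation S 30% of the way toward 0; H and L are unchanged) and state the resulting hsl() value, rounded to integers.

S moves 30% from 97 toward 0: 97 − 29.1 = 67.9 → 68.
H and L are unchanged.

hsl(233, 68%, 16%)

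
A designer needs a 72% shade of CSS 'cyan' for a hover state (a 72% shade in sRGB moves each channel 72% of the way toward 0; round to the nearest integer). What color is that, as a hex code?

CSS cyan is rgb(0, 255, 255).
A 72% shade moves each channel 72% toward 0:
  R: 0 + 0 = 0 → 0
  G: 255 − 183.6 = 71.4 → 71
  B: 255 − 183.6 = 71.4 → 71
rgb(0, 71, 71) = #004747.

#004747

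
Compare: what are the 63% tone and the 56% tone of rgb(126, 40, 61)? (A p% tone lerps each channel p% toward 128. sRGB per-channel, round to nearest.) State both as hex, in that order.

63% tone:
  R: 126 + 0.63×(128−126) = 126 + 1.26 = 127.26 → 127
  G: 40 + 55.44 = 95.44 → 95
  B: 61 + 0.63×(128−61) = 61 + 42.21 = 103.21 → 103
  → #7F5F67
56% tone:
  R: 126 + 0.56×(128−126) = 126 + 1.12 = 127.12 → 127
  G: 40 + 49.28 = 89.28 → 89
  B: 61 + 0.56×(128−61) = 61 + 37.52 = 98.52 → 99
  → #7F5963

#7F5F67, #7F5963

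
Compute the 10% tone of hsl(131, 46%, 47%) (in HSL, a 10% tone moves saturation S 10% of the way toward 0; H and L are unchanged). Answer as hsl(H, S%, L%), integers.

S moves 10% from 46 toward 0: 46 − 4.6 = 41.4 → 41.
H and L are unchanged.

hsl(131, 41%, 47%)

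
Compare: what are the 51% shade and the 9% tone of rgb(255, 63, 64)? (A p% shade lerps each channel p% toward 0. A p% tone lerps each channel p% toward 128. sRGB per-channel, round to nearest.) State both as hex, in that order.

#7d1f1f, #f44546

51% shade:
  R: 255 + 0.51×(0−255) = 255 − 130.05 = 124.95 → 125
  G: 63 − 32.13 = 30.87 → 31
  B: 64 + 0.51×(0−64) = 64 − 32.64 = 31.36 → 31
  → #7d1f1f
9% tone:
  R: 255 + 0.09×(128−255) = 255 − 11.43 = 243.57 → 244
  G: 63 + 0.09×(128−63) = 63 + 5.85 = 68.85 → 69
  B: 64 + 0.09×(128−64) = 64 + 5.76 = 69.76 → 70
  → #f44546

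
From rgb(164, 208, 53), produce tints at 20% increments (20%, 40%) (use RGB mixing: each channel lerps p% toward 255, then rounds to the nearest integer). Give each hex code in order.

20%: (164 + 18.2 = 182.2→182, 208 + 9.4 = 217.4→217, 53 + 40.4 = 93.4→93) → #b6d95d
40%: (164 + 36.4 = 200.4→200, 208 + 18.8 = 226.8→227, 53 + 80.8 = 133.8→134) → #c8e386

#b6d95d, #c8e386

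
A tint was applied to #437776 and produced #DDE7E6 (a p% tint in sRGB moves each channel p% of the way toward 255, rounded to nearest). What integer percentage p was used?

82%

#437776 is rgb(67, 119, 118); #DDE7E6 is rgb(221, 231, 230).
On the R channel (widest range): 221 ≈ 67 + (p/100)(255 − 67), so p ≈ 100×(221 − 67)/(255 − 67) = 15400/188 = 81.91.
p = 82 reproduces all three channels after rounding.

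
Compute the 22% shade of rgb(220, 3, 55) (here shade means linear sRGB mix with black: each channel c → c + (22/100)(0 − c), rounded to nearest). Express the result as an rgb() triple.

A 22% shade moves each channel 22% toward 0:
  R: 220 + 0.22×(0−220) = 220 − 48.4 = 171.6 → 172
  G: 3 − 0.66 = 2.34 → 2
  B: 55 + 0.22×(0−55) = 55 − 12.1 = 42.9 → 43

rgb(172, 2, 43)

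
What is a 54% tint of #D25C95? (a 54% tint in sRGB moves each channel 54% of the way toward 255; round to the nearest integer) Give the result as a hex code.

#EAB4CE

#D25C95 is rgb(210, 92, 149).
Per channel, c → c + 0.54(255 − c):
  R: 210 + 24.3 = 234.3 → 234
  G: 92 + 0.54×(255−92) = 92 + 88.02 = 180.02 → 180
  B: 149 + 57.24 = 206.24 → 206
rgb(234, 180, 206) = #EAB4CE.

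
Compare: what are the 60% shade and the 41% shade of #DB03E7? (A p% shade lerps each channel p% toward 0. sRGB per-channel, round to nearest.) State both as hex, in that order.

#58015C, #810288

#DB03E7 is rgb(219, 3, 231).
60% shade:
  R: 219 − 131.4 = 87.6 → 88
  G: 3 − 1.8 = 1.2 → 1
  B: 231 + 0.6×(0−231) = 231 − 138.6 = 92.4 → 92
  → #58015C
41% shade:
  R: 219 + 0.41×(0−219) = 219 − 89.79 = 129.21 → 129
  G: 3 + 0.41×(0−3) = 3 − 1.23 = 1.77 → 2
  B: 231 + 0.41×(0−231) = 231 − 94.71 = 136.29 → 136
  → #810288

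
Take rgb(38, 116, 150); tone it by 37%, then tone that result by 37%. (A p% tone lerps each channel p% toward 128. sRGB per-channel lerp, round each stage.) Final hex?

#5C7B89

Lerp each channel 37% toward 128:
  R: 38 + 33.3 = 71.3 → 71
  G: 116 + 4.44 = 120.44 → 120
  B: 150 − 8.14 = 141.86 → 142
After the tone: rgb(71, 120, 142) = #47788E.
A 37% tone moves each channel 37% toward 128:
  R: 71 + 0.37×(128−71) = 71 + 21.09 = 92.09 → 92
  G: 120 + 0.37×(128−120) = 120 + 2.96 = 122.96 → 123
  B: 142 + 0.37×(128−142) = 142 − 5.18 = 136.82 → 137
rgb(92, 123, 137) = #5C7B89.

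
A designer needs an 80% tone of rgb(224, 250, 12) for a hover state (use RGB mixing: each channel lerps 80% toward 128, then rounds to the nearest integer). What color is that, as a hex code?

An 80% tone moves each channel 80% toward 128:
  R: 224 + 0.8×(128−224) = 224 − 76.8 = 147.2 → 147
  G: 250 + 0.8×(128−250) = 250 − 97.6 = 152.4 → 152
  B: 12 + 0.8×(128−12) = 12 + 92.8 = 104.8 → 105
rgb(147, 152, 105) = #939869.

#939869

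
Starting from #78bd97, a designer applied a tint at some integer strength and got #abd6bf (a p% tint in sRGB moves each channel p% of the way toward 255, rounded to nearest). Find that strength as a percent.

38%

#78bd97 is rgb(120, 189, 151); #abd6bf is rgb(171, 214, 191).
On the R channel (widest range): 171 ≈ 120 + (p/100)(255 − 120), so p ≈ 100×(171 − 120)/(255 − 120) = 5100/135 = 37.78.
p = 38 reproduces all three channels after rounding.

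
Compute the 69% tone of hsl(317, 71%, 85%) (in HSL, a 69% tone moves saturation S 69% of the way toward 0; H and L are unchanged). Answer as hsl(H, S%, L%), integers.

hsl(317, 22%, 85%)

S moves 69% from 71 toward 0: 71 − 48.99 = 22.01 → 22.
H and L are unchanged.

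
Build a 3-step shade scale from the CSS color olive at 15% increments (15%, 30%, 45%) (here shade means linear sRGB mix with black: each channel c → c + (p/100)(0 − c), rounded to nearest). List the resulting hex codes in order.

CSS olive is rgb(128, 128, 0).
15%: (128 − 19.2 = 108.8→109, 128 − 19.2 = 108.8→109, 0→0) → #6D6D00
30%: (128 − 38.4 = 89.6→90, 128 − 38.4 = 89.6→90, 0→0) → #5A5A00
45%: (128 − 57.6 = 70.4→70, 128 − 57.6 = 70.4→70, 0→0) → #464600

#6D6D00, #5A5A00, #464600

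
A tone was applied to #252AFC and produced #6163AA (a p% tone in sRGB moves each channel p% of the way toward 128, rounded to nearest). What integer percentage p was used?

#252AFC is rgb(37, 42, 252); #6163AA is rgb(97, 99, 170).
On the B channel (widest range): 170 ≈ 252 + (p/100)(128 − 252), so p ≈ 100×(170 − 252)/(128 − 252) = -8200/-124 = 66.13.
p = 66 reproduces all three channels after rounding.

66%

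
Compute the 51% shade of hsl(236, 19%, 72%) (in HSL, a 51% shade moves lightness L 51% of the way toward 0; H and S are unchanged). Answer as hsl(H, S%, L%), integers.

L moves 51% from 72 toward 0: 72 − 36.72 = 35.28 → 35.
H and S are unchanged.

hsl(236, 19%, 35%)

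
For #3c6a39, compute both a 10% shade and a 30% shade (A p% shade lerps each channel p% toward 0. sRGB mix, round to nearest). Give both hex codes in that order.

#365f33, #2a4a28

#3c6a39 is rgb(60, 106, 57).
10% shade:
  R: 60 + 0.1×(0−60) = 60 − 6 = 54 → 54
  G: 106 + 0.1×(0−106) = 106 − 10.6 = 95.4 → 95
  B: 57 + 0.1×(0−57) = 57 − 5.7 = 51.3 → 51
  → #365f33
30% shade:
  R: 60 + 0.3×(0−60) = 60 − 18 = 42 → 42
  G: 106 + 0.3×(0−106) = 106 − 31.8 = 74.2 → 74
  B: 57 − 17.1 = 39.9 → 40
  → #2a4a28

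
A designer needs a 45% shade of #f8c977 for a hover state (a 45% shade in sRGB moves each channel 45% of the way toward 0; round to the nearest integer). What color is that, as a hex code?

#f8c977 is rgb(248, 201, 119).
A 45% shade moves each channel 45% toward 0:
  R: 248 − 111.6 = 136.4 → 136
  G: 201 − 90.45 = 110.55 → 111
  B: 119 + 0.45×(0−119) = 119 − 53.55 = 65.45 → 65
rgb(136, 111, 65) = #886f41.

#886f41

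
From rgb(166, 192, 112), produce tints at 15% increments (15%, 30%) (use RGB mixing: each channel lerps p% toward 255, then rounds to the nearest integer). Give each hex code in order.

#B3C985, #C1D39B

15%: (166 + 13.35 = 179.35→179, 192 + 9.45 = 201.45→201, 112 + 21.45 = 133.45→133) → #B3C985
30%: (166 + 26.7 = 192.7→193, 192 + 18.9 = 210.9→211, 112 + 42.9 = 154.9→155) → #C1D39B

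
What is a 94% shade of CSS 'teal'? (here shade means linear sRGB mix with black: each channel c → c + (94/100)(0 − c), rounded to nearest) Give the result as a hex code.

CSS teal is rgb(0, 128, 128).
Lerp each channel 94% toward 0:
  R: 0 + 0 = 0 → 0
  G: 128 + 0.94×(0−128) = 128 − 120.32 = 7.68 → 8
  B: 128 + 0.94×(0−128) = 128 − 120.32 = 7.68 → 8
rgb(0, 8, 8) = #000808.

#000808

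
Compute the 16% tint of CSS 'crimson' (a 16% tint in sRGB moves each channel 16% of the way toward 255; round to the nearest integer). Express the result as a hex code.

CSS crimson is rgb(220, 20, 60).
Lerp each channel 16% toward 255:
  R: 220 + 0.16×(255−220) = 220 + 5.6 = 225.6 → 226
  G: 20 + 37.6 = 57.6 → 58
  B: 60 + 0.16×(255−60) = 60 + 31.2 = 91.2 → 91
rgb(226, 58, 91) = #e23a5b.

#e23a5b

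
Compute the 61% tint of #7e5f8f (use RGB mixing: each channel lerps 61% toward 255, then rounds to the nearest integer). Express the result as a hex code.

#cdc1d3

#7e5f8f is rgb(126, 95, 143).
A 61% tint moves each channel 61% toward 255:
  R: 126 + 0.61×(255−126) = 126 + 78.69 = 204.69 → 205
  G: 95 + 0.61×(255−95) = 95 + 97.6 = 192.6 → 193
  B: 143 + 0.61×(255−143) = 143 + 68.32 = 211.32 → 211
rgb(205, 193, 211) = #cdc1d3.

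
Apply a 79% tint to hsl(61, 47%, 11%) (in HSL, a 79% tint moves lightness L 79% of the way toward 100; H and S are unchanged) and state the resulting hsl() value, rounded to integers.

L moves 79% from 11 toward 100: 11 + 70.31 = 81.31 → 81.
H and S are unchanged.

hsl(61, 47%, 81%)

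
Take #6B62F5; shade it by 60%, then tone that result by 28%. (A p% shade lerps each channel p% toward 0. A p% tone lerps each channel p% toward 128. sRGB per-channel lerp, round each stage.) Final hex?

#6B62F5 is rgb(107, 98, 245).
A 60% shade moves each channel 60% toward 0:
  R: 107 + 0.6×(0−107) = 107 − 64.2 = 42.8 → 43
  G: 98 + 0.6×(0−98) = 98 − 58.8 = 39.2 → 39
  B: 245 + 0.6×(0−245) = 245 − 147 = 98 → 98
After the shade: rgb(43, 39, 98) = #2B2762.
Lerp each channel 28% toward 128:
  R: 43 + 0.28×(128−43) = 43 + 23.8 = 66.8 → 67
  G: 39 + 0.28×(128−39) = 39 + 24.92 = 63.92 → 64
  B: 98 + 8.4 = 106.4 → 106
rgb(67, 64, 106) = #43406A.

#43406A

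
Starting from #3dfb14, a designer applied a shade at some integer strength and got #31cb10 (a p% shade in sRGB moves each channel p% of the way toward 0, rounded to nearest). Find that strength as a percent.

#3dfb14 is rgb(61, 251, 20); #31cb10 is rgb(49, 203, 16).
On the G channel (widest range): 203 ≈ 251 + (p/100)(0 − 251), so p ≈ 100×(203 − 251)/(0 − 251) = -4800/-251 = 19.12.
p = 19 reproduces all three channels after rounding.

19%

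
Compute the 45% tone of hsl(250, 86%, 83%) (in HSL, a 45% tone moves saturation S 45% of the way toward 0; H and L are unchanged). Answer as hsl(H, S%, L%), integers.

hsl(250, 47%, 83%)

S moves 45% from 86 toward 0: 86 − 38.7 = 47.3 → 47.
H and L are unchanged.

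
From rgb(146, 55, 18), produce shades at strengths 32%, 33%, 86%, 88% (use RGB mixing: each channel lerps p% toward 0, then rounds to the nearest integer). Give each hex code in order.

32%: (146 − 46.72 = 99.28→99, 55 − 17.6 = 37.4→37, 18 − 5.76 = 12.24→12) → #63250C
33%: (146 − 48.18 = 97.82→98, 55 − 18.15 = 36.85→37, 18 − 5.94 = 12.06→12) → #62250C
86%: (146 − 125.56 = 20.44→20, 55 − 47.3 = 7.7→8, 18 − 15.48 = 2.52→3) → #140803
88%: (146 − 128.48 = 17.52→18, 55 − 48.4 = 6.6→7, 18 − 15.84 = 2.16→2) → #120702

#63250C, #62250C, #140803, #120702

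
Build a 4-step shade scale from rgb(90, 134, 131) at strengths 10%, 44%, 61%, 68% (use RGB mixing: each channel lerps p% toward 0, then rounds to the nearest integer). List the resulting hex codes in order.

10%: (90 − 9 = 81→81, 134 − 13.4 = 120.6→121, 131 − 13.1 = 117.9→118) → #517976
44%: (90 − 39.6 = 50.4→50, 134 − 58.96 = 75.04→75, 131 − 57.64 = 73.36→73) → #324b49
61%: (90 − 54.9 = 35.1→35, 134 − 81.74 = 52.26→52, 131 − 79.91 = 51.09→51) → #233433
68%: (90 − 61.2 = 28.8→29, 134 − 91.12 = 42.88→43, 131 − 89.08 = 41.92→42) → #1d2b2a

#517976, #324b49, #233433, #1d2b2a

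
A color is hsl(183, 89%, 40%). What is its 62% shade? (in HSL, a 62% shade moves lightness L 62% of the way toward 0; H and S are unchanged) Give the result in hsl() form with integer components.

hsl(183, 89%, 15%)

L moves 62% from 40 toward 0: 40 − 24.8 = 15.2 → 15.
H and S are unchanged.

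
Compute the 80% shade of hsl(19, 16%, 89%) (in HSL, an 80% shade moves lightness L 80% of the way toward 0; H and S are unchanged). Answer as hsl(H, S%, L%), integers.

hsl(19, 16%, 18%)

L moves 80% from 89 toward 0: 89 − 71.2 = 17.8 → 18.
H and S are unchanged.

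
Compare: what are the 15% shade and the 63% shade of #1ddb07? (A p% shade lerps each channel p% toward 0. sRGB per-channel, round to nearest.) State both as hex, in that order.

#1ddb07 is rgb(29, 219, 7).
15% shade:
  R: 29 − 4.35 = 24.65 → 25
  G: 219 − 32.85 = 186.15 → 186
  B: 7 − 1.05 = 5.95 → 6
  → #19ba06
63% shade:
  R: 29 − 18.27 = 10.73 → 11
  G: 219 − 137.97 = 81.03 → 81
  B: 7 + 0.63×(0−7) = 7 − 4.41 = 2.59 → 3
  → #0b5103

#19ba06, #0b5103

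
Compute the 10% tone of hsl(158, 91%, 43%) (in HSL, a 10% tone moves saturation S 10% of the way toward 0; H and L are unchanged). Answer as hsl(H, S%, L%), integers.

hsl(158, 82%, 43%)

S moves 10% from 91 toward 0: 91 − 9.1 = 81.9 → 82.
H and L are unchanged.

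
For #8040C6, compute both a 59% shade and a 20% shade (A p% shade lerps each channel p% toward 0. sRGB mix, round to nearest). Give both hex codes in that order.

#8040C6 is rgb(128, 64, 198).
59% shade:
  R: 128 − 75.52 = 52.48 → 52
  G: 64 + 0.59×(0−64) = 64 − 37.76 = 26.24 → 26
  B: 198 + 0.59×(0−198) = 198 − 116.82 = 81.18 → 81
  → #341A51
20% shade:
  R: 128 − 25.6 = 102.4 → 102
  G: 64 + 0.2×(0−64) = 64 − 12.8 = 51.2 → 51
  B: 198 − 39.6 = 158.4 → 158
  → #66339E

#341A51, #66339E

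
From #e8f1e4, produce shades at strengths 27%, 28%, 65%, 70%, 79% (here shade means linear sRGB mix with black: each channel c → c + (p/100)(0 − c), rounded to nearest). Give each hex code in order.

#e8f1e4 is rgb(232, 241, 228).
27%: (232 − 62.64 = 169.36→169, 241 − 65.07 = 175.93→176, 228 − 61.56 = 166.44→166) → #a9b0a6
28%: (232 − 64.96 = 167.04→167, 241 − 67.48 = 173.52→174, 228 − 63.84 = 164.16→164) → #a7aea4
65%: (232 − 150.8 = 81.2→81, 241 − 156.65 = 84.35→84, 228 − 148.2 = 79.8→80) → #515450
70%: (232 − 162.4 = 69.6→70, 241 − 168.7 = 72.3→72, 228 − 159.6 = 68.4→68) → #464844
79%: (232 − 183.28 = 48.72→49, 241 − 190.39 = 50.61→51, 228 − 180.12 = 47.88→48) → #313330

#a9b0a6, #a7aea4, #515450, #464844, #313330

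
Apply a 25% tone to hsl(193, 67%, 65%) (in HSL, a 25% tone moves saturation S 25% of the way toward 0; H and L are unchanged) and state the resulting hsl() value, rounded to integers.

hsl(193, 50%, 65%)

S moves 25% from 67 toward 0: 67 − 16.75 = 50.25 → 50.
H and L are unchanged.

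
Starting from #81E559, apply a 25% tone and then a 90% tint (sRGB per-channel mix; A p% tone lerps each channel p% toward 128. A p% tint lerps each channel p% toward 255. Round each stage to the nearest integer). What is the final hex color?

#F2FAEF

#81E559 is rgb(129, 229, 89).
A 25% tone moves each channel 25% toward 128:
  R: 129 − 0.25 = 128.75 → 129
  G: 229 − 25.25 = 203.75 → 204
  B: 89 + 0.25×(128−89) = 89 + 9.75 = 98.75 → 99
After the tone: rgb(129, 204, 99) = #81CC63.
Lerp each channel 90% toward 255:
  R: 129 + 113.4 = 242.4 → 242
  G: 204 + 45.9 = 249.9 → 250
  B: 99 + 140.4 = 239.4 → 239
rgb(242, 250, 239) = #F2FAEF.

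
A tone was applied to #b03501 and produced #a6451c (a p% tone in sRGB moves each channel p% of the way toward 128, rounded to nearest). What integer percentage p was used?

#b03501 is rgb(176, 53, 1); #a6451c is rgb(166, 69, 28).
On the B channel (widest range): 28 ≈ 1 + (p/100)(128 − 1), so p ≈ 100×(28 − 1)/(128 − 1) = 2700/127 = 21.26.
p = 21 reproduces all three channels after rounding.

21%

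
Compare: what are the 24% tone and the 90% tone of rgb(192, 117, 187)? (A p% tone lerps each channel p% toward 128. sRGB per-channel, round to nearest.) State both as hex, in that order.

#B178AD, #867F86

24% tone:
  R: 192 + 0.24×(128−192) = 192 − 15.36 = 176.64 → 177
  G: 117 + 2.64 = 119.64 → 120
  B: 187 + 0.24×(128−187) = 187 − 14.16 = 172.84 → 173
  → #B178AD
90% tone:
  R: 192 − 57.6 = 134.4 → 134
  G: 117 + 9.9 = 126.9 → 127
  B: 187 − 53.1 = 133.9 → 134
  → #867F86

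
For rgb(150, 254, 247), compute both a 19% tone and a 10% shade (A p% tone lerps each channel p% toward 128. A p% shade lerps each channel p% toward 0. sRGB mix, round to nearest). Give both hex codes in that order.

#92E6E0, #87E5DE

19% tone:
  R: 150 − 4.18 = 145.82 → 146
  G: 254 + 0.19×(128−254) = 254 − 23.94 = 230.06 → 230
  B: 247 + 0.19×(128−247) = 247 − 22.61 = 224.39 → 224
  → #92E6E0
10% shade:
  R: 150 − 15 = 135 → 135
  G: 254 + 0.1×(0−254) = 254 − 25.4 = 228.6 → 229
  B: 247 + 0.1×(0−247) = 247 − 24.7 = 222.3 → 222
  → #87E5DE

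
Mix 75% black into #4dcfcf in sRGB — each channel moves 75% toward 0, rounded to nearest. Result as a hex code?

#4dcfcf is rgb(77, 207, 207).
Lerp each channel 75% toward 0:
  R: 77 − 57.75 = 19.25 → 19
  G: 207 + 0.75×(0−207) = 207 − 155.25 = 51.75 → 52
  B: 207 + 0.75×(0−207) = 207 − 155.25 = 51.75 → 52
rgb(19, 52, 52) = #133434.

#133434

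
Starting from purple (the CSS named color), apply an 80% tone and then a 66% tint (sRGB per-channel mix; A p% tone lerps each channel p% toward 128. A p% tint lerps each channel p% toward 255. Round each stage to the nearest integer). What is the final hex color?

#D4CBD4

CSS purple is rgb(128, 0, 128).
Lerp each channel 80% toward 128:
  R: 128 + 0.8×(128−128) = 128 + 0 = 128 → 128
  G: 0 + 0.8×(128−0) = 0 + 102.4 = 102.4 → 102
  B: 128 + 0 = 128 → 128
After the tone: rgb(128, 102, 128) = #806680.
A 66% tint moves each channel 66% toward 255:
  R: 128 + 0.66×(255−128) = 128 + 83.82 = 211.82 → 212
  G: 102 + 0.66×(255−102) = 102 + 100.98 = 202.98 → 203
  B: 128 + 83.82 = 211.82 → 212
rgb(212, 203, 212) = #D4CBD4.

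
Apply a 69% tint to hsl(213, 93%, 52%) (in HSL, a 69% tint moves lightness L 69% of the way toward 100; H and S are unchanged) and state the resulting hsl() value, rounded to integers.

L moves 69% from 52 toward 100: 52 + 33.12 = 85.12 → 85.
H and S are unchanged.

hsl(213, 93%, 85%)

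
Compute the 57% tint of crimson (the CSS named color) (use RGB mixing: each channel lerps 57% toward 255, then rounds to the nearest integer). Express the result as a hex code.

CSS crimson is rgb(220, 20, 60).
Lerp each channel 57% toward 255:
  R: 220 + 19.95 = 239.95 → 240
  G: 20 + 0.57×(255−20) = 20 + 133.95 = 153.95 → 154
  B: 60 + 0.57×(255−60) = 60 + 111.15 = 171.15 → 171
rgb(240, 154, 171) = #F09AAB.

#F09AAB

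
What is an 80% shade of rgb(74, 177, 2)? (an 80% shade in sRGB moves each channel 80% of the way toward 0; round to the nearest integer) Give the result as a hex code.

Per channel, c → c + 0.8(0 − c):
  R: 74 − 59.2 = 14.8 → 15
  G: 177 + 0.8×(0−177) = 177 − 141.6 = 35.4 → 35
  B: 2 + 0.8×(0−2) = 2 − 1.6 = 0.4 → 0
rgb(15, 35, 0) = #0f2300.

#0f2300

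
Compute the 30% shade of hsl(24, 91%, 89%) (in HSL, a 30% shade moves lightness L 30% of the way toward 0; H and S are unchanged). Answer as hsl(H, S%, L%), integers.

L moves 30% from 89 toward 0: 89 − 26.7 = 62.3 → 62.
H and S are unchanged.

hsl(24, 91%, 62%)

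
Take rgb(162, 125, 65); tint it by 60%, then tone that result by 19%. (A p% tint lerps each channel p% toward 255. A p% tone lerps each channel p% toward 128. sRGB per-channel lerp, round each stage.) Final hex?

Per channel, c → c + 0.6(255 − c):
  R: 162 + 55.8 = 217.8 → 218
  G: 125 + 0.6×(255−125) = 125 + 78 = 203 → 203
  B: 65 + 114 = 179 → 179
After the tint: rgb(218, 203, 179) = #dacbb3.
A 19% tone moves each channel 19% toward 128:
  R: 218 + 0.19×(128−218) = 218 − 17.1 = 200.9 → 201
  G: 203 + 0.19×(128−203) = 203 − 14.25 = 188.75 → 189
  B: 179 − 9.69 = 169.31 → 169
rgb(201, 189, 169) = #c9bda9.

#c9bda9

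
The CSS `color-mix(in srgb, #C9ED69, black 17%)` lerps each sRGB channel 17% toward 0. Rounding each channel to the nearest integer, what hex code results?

#A7C557

#C9ED69 is rgb(201, 237, 105).
Per channel, c → c + 0.17(0 − c):
  R: 201 − 34.17 = 166.83 → 167
  G: 237 + 0.17×(0−237) = 237 − 40.29 = 196.71 → 197
  B: 105 + 0.17×(0−105) = 105 − 17.85 = 87.15 → 87
rgb(167, 197, 87) = #A7C557.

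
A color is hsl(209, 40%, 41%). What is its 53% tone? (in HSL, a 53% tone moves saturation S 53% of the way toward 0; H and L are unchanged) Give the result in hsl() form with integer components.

S moves 53% from 40 toward 0: 40 − 21.2 = 18.8 → 19.
H and L are unchanged.

hsl(209, 19%, 41%)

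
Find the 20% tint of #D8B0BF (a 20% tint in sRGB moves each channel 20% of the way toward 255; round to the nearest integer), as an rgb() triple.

rgb(224, 192, 204)

#D8B0BF is rgb(216, 176, 191).
Lerp each channel 20% toward 255:
  R: 216 + 0.2×(255−216) = 216 + 7.8 = 223.8 → 224
  G: 176 + 15.8 = 191.8 → 192
  B: 191 + 12.8 = 203.8 → 204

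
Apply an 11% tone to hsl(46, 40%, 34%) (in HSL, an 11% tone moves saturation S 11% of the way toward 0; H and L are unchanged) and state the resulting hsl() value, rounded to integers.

S moves 11% from 40 toward 0: 40 − 4.4 = 35.6 → 36.
H and L are unchanged.

hsl(46, 36%, 34%)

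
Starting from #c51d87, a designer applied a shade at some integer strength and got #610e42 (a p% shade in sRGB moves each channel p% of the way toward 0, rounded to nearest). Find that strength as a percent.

51%

#c51d87 is rgb(197, 29, 135); #610e42 is rgb(97, 14, 66).
On the R channel (widest range): 97 ≈ 197 + (p/100)(0 − 197), so p ≈ 100×(97 − 197)/(0 − 197) = -10000/-197 = 50.76.
p = 51 reproduces all three channels after rounding.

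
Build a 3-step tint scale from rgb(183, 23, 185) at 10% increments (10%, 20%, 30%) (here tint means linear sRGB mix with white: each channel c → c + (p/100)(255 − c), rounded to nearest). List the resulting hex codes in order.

10%: (183 + 7.2 = 190.2→190, 23 + 23.2 = 46.2→46, 185 + 7 = 192→192) → #BE2EC0
20%: (183 + 14.4 = 197.4→197, 23 + 46.4 = 69.4→69, 185 + 14 = 199→199) → #C545C7
30%: (183 + 21.6 = 204.6→205, 23 + 69.6 = 92.6→93, 185 + 21 = 206→206) → #CD5DCE

#BE2EC0, #C545C7, #CD5DCE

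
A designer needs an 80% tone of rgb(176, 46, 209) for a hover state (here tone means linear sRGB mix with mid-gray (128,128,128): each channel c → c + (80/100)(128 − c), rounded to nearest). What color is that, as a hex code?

#8A7090

An 80% tone moves each channel 80% toward 128:
  R: 176 + 0.8×(128−176) = 176 − 38.4 = 137.6 → 138
  G: 46 + 0.8×(128−46) = 46 + 65.6 = 111.6 → 112
  B: 209 + 0.8×(128−209) = 209 − 64.8 = 144.2 → 144
rgb(138, 112, 144) = #8A7090.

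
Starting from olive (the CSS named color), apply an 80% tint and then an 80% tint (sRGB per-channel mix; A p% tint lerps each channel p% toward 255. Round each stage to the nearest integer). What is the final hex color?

CSS olive is rgb(128, 128, 0).
Per channel, c → c + 0.8(255 − c):
  R: 128 + 0.8×(255−128) = 128 + 101.6 = 229.6 → 230
  G: 128 + 0.8×(255−128) = 128 + 101.6 = 229.6 → 230
  B: 0 + 0.8×(255−0) = 0 + 204 = 204 → 204
After the tint: rgb(230, 230, 204) = #E6E6CC.
An 80% tint moves each channel 80% toward 255:
  R: 230 + 0.8×(255−230) = 230 + 20 = 250 → 250
  G: 230 + 0.8×(255−230) = 230 + 20 = 250 → 250
  B: 204 + 40.8 = 244.8 → 245
rgb(250, 250, 245) = #FAFAF5.

#FAFAF5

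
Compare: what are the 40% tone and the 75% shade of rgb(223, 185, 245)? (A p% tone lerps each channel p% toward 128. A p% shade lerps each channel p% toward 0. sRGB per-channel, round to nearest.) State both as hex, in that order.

#B9A2C6, #382E3D

40% tone:
  R: 223 − 38 = 185 → 185
  G: 185 + 0.4×(128−185) = 185 − 22.8 = 162.2 → 162
  B: 245 − 46.8 = 198.2 → 198
  → #B9A2C6
75% shade:
  R: 223 + 0.75×(0−223) = 223 − 167.25 = 55.75 → 56
  G: 185 − 138.75 = 46.25 → 46
  B: 245 − 183.75 = 61.25 → 61
  → #382E3D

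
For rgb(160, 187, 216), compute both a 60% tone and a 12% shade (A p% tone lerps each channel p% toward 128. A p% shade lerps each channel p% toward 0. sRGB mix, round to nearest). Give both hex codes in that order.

60% tone:
  R: 160 + 0.6×(128−160) = 160 − 19.2 = 140.8 → 141
  G: 187 + 0.6×(128−187) = 187 − 35.4 = 151.6 → 152
  B: 216 − 52.8 = 163.2 → 163
  → #8D98A3
12% shade:
  R: 160 + 0.12×(0−160) = 160 − 19.2 = 140.8 → 141
  G: 187 − 22.44 = 164.56 → 165
  B: 216 + 0.12×(0−216) = 216 − 25.92 = 190.08 → 190
  → #8DA5BE

#8D98A3, #8DA5BE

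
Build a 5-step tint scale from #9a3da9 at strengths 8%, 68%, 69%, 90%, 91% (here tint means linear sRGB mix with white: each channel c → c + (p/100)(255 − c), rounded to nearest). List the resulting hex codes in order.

#a24db0, #dfc1e3, #e0c3e4, #f5ecf6, #f6eef7

#9a3da9 is rgb(154, 61, 169).
8%: (154 + 8.08 = 162.08→162, 61 + 15.52 = 76.52→77, 169 + 6.88 = 175.88→176) → #a24db0
68%: (154 + 68.68 = 222.68→223, 61 + 131.92 = 192.92→193, 169 + 58.48 = 227.48→227) → #dfc1e3
69%: (154 + 69.69 = 223.69→224, 61 + 133.86 = 194.86→195, 169 + 59.34 = 228.34→228) → #e0c3e4
90%: (154 + 90.9 = 244.9→245, 61 + 174.6 = 235.6→236, 169 + 77.4 = 246.4→246) → #f5ecf6
91%: (154 + 91.91 = 245.91→246, 61 + 176.54 = 237.54→238, 169 + 78.26 = 247.26→247) → #f6eef7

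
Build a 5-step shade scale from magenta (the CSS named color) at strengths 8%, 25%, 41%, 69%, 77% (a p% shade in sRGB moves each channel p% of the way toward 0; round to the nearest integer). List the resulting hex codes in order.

#EB00EB, #BF00BF, #960096, #4F004F, #3B003B

CSS magenta is rgb(255, 0, 255).
8%: (255 − 20.4 = 234.6→235, 0→0, 255 − 20.4 = 234.6→235) → #EB00EB
25%: (255 − 63.75 = 191.25→191, 0→0, 255 − 63.75 = 191.25→191) → #BF00BF
41%: (255 − 104.55 = 150.45→150, 0→0, 255 − 104.55 = 150.45→150) → #960096
69%: (255 − 175.95 = 79.05→79, 0→0, 255 − 175.95 = 79.05→79) → #4F004F
77%: (255 − 196.35 = 58.65→59, 0→0, 255 − 196.35 = 58.65→59) → #3B003B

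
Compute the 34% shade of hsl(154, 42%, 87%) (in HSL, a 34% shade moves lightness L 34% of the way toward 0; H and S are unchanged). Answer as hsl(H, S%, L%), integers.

L moves 34% from 87 toward 0: 87 − 29.58 = 57.42 → 57.
H and S are unchanged.

hsl(154, 42%, 57%)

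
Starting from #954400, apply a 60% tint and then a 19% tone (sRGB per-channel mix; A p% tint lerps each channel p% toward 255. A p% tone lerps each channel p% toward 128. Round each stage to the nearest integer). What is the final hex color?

#954400 is rgb(149, 68, 0).
Per channel, c → c + 0.6(255 − c):
  R: 149 + 0.6×(255−149) = 149 + 63.6 = 212.6 → 213
  G: 68 + 112.2 = 180.2 → 180
  B: 0 + 0.6×(255−0) = 0 + 153 = 153 → 153
After the tint: rgb(213, 180, 153) = #d5b499.
A 19% tone moves each channel 19% toward 128:
  R: 213 + 0.19×(128−213) = 213 − 16.15 = 196.85 → 197
  G: 180 + 0.19×(128−180) = 180 − 9.88 = 170.12 → 170
  B: 153 − 4.75 = 148.25 → 148
rgb(197, 170, 148) = #c5aa94.

#c5aa94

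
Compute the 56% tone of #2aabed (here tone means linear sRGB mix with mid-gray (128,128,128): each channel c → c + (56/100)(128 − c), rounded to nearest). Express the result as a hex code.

#5a93b0

#2aabed is rgb(42, 171, 237).
Per channel, c → c + 0.56(128 − c):
  R: 42 + 0.56×(128−42) = 42 + 48.16 = 90.16 → 90
  G: 171 − 24.08 = 146.92 → 147
  B: 237 − 61.04 = 175.96 → 176
rgb(90, 147, 176) = #5a93b0.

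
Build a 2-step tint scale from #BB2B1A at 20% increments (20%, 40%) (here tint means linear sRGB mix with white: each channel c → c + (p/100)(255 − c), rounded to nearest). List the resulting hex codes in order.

#C95548, #D68076

#BB2B1A is rgb(187, 43, 26).
20%: (187 + 13.6 = 200.6→201, 43 + 42.4 = 85.4→85, 26 + 45.8 = 71.8→72) → #C95548
40%: (187 + 27.2 = 214.2→214, 43 + 84.8 = 127.8→128, 26 + 91.6 = 117.6→118) → #D68076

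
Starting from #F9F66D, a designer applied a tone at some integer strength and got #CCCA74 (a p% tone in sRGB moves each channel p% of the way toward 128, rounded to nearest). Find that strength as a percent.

#F9F66D is rgb(249, 246, 109); #CCCA74 is rgb(204, 202, 116).
On the R channel (widest range): 204 ≈ 249 + (p/100)(128 − 249), so p ≈ 100×(204 − 249)/(128 − 249) = -4500/-121 = 37.19.
p = 37 reproduces all three channels after rounding.

37%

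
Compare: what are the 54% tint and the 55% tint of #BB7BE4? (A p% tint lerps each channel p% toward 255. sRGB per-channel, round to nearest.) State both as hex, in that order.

#E0C2F3, #E0C4F3

#BB7BE4 is rgb(187, 123, 228).
54% tint:
  R: 187 + 0.54×(255−187) = 187 + 36.72 = 223.72 → 224
  G: 123 + 71.28 = 194.28 → 194
  B: 228 + 0.54×(255−228) = 228 + 14.58 = 242.58 → 243
  → #E0C2F3
55% tint:
  R: 187 + 0.55×(255−187) = 187 + 37.4 = 224.4 → 224
  G: 123 + 0.55×(255−123) = 123 + 72.6 = 195.6 → 196
  B: 228 + 14.85 = 242.85 → 243
  → #E0C4F3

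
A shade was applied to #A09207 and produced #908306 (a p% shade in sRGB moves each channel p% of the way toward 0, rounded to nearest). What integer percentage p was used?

10%

#A09207 is rgb(160, 146, 7); #908306 is rgb(144, 131, 6).
On the R channel (widest range): 144 ≈ 160 + (p/100)(0 − 160), so p ≈ 100×(144 − 160)/(0 − 160) = -1600/-160 = 10.00.
p = 10 reproduces all three channels after rounding.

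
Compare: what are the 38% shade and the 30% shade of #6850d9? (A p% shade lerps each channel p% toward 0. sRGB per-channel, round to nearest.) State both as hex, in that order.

#403287, #493898

#6850d9 is rgb(104, 80, 217).
38% shade:
  R: 104 − 39.52 = 64.48 → 64
  G: 80 − 30.4 = 49.6 → 50
  B: 217 + 0.38×(0−217) = 217 − 82.46 = 134.54 → 135
  → #403287
30% shade:
  R: 104 + 0.3×(0−104) = 104 − 31.2 = 72.8 → 73
  G: 80 + 0.3×(0−80) = 80 − 24 = 56 → 56
  B: 217 − 65.1 = 151.9 → 152
  → #493898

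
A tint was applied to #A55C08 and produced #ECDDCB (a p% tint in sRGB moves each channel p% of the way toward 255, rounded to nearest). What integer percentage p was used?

79%

#A55C08 is rgb(165, 92, 8); #ECDDCB is rgb(236, 221, 203).
On the B channel (widest range): 203 ≈ 8 + (p/100)(255 − 8), so p ≈ 100×(203 − 8)/(255 − 8) = 19500/247 = 78.95.
p = 79 reproduces all three channels after rounding.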